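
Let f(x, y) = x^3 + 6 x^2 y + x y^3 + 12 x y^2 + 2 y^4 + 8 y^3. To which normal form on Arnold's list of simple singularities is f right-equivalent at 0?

The Hessian of f at 0 is [[0, 0], [0, 0]] with rank 0, so corank 2. A Groebner basis of the Jacobian ideal J(f) in C{x,y} is {x^3 + 6*x^2*y + 48*x^2 + 192*x*y + 192*y^2, -6*x^2 + x*y^2 - 24*x*y - 24*y^2, 3*x^2 + 12*x*y + y^3 + 12*y^2}; counting standard monomials gives mu = 7. Corank 2; j^3 = (x + 2*y)^3 is a perfect cube, so E-series; the 4-jet and mu = 7 give E_7.

E_{7}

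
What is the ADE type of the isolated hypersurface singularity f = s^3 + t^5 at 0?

E_{8}

The Hessian of f at 0 has rank 0. Corank 2; j^3 = s^3 is a perfect cube, so E-series; the 5-jet and mu = 8 give E_8.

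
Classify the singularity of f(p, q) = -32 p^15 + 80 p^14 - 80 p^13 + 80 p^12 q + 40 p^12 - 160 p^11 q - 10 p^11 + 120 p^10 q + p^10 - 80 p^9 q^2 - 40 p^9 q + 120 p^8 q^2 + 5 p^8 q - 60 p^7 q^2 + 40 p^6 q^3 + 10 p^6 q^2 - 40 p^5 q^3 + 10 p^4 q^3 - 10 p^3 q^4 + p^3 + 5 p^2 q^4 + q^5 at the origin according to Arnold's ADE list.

E8

The Hessian of f at 0 has rank 0. Corank 2; j^3 = p^3 is a perfect cube, so E-series; the 5-jet and mu = 8 give E_8.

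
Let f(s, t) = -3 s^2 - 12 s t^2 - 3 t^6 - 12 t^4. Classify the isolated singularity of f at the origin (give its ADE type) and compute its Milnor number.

Type A_5, Milnor number mu = 5.

The Hessian of f at 0 has rank 1. Corank 1: A-series; mu = 5 gives A_5.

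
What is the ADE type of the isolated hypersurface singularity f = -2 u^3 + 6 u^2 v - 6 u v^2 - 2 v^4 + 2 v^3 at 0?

E_6

The Hessian of f at 0 has rank 0. Corank 2; j^3 = -2*(u - v)^3 is a perfect cube, so E-series; the 4-jet and mu = 6 give E_6.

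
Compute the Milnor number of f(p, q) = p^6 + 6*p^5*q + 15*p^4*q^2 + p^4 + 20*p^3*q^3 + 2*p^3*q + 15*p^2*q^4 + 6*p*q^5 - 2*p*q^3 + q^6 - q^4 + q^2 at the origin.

3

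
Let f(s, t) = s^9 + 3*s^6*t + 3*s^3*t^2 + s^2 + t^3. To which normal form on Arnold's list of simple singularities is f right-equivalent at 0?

A_2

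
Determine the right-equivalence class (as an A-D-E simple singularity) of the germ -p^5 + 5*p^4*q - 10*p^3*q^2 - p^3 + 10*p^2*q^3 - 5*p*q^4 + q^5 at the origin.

E8

The Hessian of f at 0 has rank 0. Corank 2; j^3 = -p^3 is a perfect cube, so E-series; the 5-jet and mu = 8 give E_8.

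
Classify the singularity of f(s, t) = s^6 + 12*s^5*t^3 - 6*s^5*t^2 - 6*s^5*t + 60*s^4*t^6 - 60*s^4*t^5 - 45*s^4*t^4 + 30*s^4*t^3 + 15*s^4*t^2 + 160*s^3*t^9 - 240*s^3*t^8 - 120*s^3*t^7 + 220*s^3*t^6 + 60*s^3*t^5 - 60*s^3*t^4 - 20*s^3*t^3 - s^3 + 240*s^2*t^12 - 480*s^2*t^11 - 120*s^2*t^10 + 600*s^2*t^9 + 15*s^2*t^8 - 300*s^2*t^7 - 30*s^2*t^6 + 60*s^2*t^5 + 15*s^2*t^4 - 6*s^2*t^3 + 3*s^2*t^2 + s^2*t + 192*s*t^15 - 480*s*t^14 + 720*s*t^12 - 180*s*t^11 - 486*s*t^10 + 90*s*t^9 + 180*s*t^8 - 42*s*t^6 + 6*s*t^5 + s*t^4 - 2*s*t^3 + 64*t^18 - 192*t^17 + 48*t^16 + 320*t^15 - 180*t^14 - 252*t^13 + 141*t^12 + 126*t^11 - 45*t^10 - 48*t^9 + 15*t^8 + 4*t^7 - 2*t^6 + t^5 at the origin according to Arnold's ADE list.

D_{7}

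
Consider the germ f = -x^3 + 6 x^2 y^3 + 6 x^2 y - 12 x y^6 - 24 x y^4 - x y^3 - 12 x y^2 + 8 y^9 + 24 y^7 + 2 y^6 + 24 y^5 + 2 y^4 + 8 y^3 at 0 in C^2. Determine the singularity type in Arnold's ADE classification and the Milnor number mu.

Type E_{7}, Milnor number mu = 7.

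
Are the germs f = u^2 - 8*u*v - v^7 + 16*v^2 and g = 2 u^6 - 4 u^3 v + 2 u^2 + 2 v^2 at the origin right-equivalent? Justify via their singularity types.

No.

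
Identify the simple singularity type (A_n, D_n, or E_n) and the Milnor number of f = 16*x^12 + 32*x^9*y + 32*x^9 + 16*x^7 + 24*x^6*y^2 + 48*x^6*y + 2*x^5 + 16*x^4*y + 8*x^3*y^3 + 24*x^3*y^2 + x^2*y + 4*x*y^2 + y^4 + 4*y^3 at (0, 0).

Type D_{5}, Milnor number mu = 5.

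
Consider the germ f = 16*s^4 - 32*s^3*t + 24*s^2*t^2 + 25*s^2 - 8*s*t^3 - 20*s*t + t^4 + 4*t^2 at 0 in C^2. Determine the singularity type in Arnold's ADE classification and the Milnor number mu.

Type A_3, Milnor number mu = 3.

The Hessian of f at 0 has rank 1. Corank 1: A-series; mu = 3 gives A_3.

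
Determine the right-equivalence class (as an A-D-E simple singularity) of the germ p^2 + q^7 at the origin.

A_6

The Hessian of f at 0 has rank 1. Corank 1: A-series; mu = 6 gives A_6.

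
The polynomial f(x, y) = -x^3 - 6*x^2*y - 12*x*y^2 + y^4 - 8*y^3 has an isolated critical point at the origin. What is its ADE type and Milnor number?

The Hessian of f at 0 has rank 0. Corank 2; j^3 = -(x + 2*y)^3 is a perfect cube, so E-series; the 4-jet and mu = 6 give E_6.

Type E_{6}, Milnor number mu = 6.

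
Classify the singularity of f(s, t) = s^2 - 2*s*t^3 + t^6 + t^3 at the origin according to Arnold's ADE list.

A2

The Hessian of f at 0 has rank 1. Corank 1: A-series; mu = 2 gives A_2.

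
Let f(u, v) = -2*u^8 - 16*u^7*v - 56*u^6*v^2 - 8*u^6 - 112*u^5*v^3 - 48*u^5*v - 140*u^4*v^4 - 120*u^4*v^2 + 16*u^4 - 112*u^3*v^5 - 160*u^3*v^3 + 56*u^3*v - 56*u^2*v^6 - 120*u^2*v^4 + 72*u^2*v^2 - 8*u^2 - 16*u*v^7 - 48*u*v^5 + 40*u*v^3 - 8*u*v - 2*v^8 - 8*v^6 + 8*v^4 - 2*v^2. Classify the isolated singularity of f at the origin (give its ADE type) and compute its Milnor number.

The Hessian of f at 0 has rank 1. Corank 1: A-series; mu = 7 gives A_7.

Type A_7, Milnor number mu = 7.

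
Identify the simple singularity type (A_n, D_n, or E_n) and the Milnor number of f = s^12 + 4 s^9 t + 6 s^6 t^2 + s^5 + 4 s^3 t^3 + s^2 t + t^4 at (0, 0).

The Hessian of f at 0 is [[0, 0], [0, 0]] with rank 0, so corank 2. A Groebner basis of the Jacobian ideal J(f) in C{s,t} is {s^3, s^2/4 + t^3, s*t}; counting standard monomials gives mu = 5. Corank 2; j^3 = s^2*t has shape L^2 M (L != M), so D-series; mu = 5 gives D_5.

Type D5, Milnor number mu = 5.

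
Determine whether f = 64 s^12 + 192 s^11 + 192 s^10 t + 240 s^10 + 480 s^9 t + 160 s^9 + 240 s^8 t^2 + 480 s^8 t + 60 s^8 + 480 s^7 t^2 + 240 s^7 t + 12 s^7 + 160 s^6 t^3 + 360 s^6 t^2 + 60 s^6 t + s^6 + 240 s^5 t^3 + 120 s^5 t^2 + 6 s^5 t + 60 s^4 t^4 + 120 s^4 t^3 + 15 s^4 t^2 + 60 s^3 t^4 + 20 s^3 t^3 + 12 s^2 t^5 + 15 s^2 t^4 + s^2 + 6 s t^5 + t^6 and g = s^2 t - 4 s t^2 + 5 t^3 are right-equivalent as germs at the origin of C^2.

No.

The Hessian of f at 0 is [[2, 0], [0, 0]] with rank 1, so corank 1. A Groebner basis of the Jacobian ideal J(f) in C{s,t} is {t^5, s}; counting standard monomials gives mu = 5. Corank 1: A-series; mu = 5 gives A_5. The Hessian of g at 0 is [[0, 0], [0, 0]] with rank 0, so corank 2. A Groebner basis of the Jacobian ideal J(g) in C{s,t} is {t^3, s^2 - t^2, s*t - 2*t^2}; counting standard monomials gives mu = 4. Corank 2; j^3 = t*(s^2 - 4*s*t + 5*t^2) splits into three distinct lines over C (the quadratic factor has nonzero discriminant), so D_4. f is A_5 but g is D_4, hence not right-equivalent.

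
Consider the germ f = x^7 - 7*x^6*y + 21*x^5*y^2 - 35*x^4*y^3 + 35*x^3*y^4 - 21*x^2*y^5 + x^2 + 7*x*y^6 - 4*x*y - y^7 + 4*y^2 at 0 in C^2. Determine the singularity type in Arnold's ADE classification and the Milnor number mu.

The Hessian of f at 0 has rank 1. Corank 1: A-series; mu = 6 gives A_6.

Type A6, Milnor number mu = 6.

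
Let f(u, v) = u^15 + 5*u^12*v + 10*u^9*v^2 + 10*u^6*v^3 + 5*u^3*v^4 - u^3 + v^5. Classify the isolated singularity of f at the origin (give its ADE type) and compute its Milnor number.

Type E_{8}, Milnor number mu = 8.

The Hessian of f at 0 is [[0, 0], [0, 0]] with rank 0, so corank 2. A Groebner basis of the Jacobian ideal J(f) in C{u,v} is {v^4, u^2}; counting standard monomials gives mu = 8. Corank 2; j^3 = -u^3 is a perfect cube, so E-series; the 5-jet and mu = 8 give E_8.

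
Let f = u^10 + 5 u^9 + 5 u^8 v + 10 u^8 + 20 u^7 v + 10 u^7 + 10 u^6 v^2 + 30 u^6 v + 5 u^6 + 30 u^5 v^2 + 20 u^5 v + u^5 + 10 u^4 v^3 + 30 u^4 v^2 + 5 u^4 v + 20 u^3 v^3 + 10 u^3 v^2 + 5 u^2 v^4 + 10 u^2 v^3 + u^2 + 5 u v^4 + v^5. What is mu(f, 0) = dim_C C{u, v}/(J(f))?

4

The Hessian of f at 0 has rank 1. Corank 1: A-series; mu = 4 gives A_4.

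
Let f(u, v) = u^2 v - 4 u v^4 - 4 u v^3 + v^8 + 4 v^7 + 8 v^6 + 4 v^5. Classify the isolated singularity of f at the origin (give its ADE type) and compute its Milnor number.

The Hessian of f at 0 is [[0, 0], [0, 0]] with rank 0, so corank 2. A Groebner basis of the Jacobian ideal J(f) in C{u,v} is {u^2*v^2 - 4*u^2*v/5 + 3*u^2/5 - 4*u*v^2/5 - 2*u*v/5 + 4*v^3/5, -u^2*v/5 - u^2/10 + u*v^3 - u*v^2/5 + 2*u*v/5 - 4*v^3/5, -u*v/2 + v^4 + v^3, u^3 - 2*u^2*v + 2*u^2 - 4*u*v^2}; counting standard monomials gives mu = 9. Corank 2; j^3 = u^2*v has shape L^2 M (L != M), so D-series; mu = 9 gives D_9.

Type D9, Milnor number mu = 9.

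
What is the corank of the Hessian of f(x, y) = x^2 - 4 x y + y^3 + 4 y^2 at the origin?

1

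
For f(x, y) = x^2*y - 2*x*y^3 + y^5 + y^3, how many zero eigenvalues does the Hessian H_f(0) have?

2

Hessian at 0 has rank 0.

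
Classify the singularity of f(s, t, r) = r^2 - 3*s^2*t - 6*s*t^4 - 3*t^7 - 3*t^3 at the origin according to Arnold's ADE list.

The Hessian of f at 0 has rank 1. Corank 2; j^3 = -3*t*(s^2 + t^2) splits into three distinct lines over C (the quadratic factor has nonzero discriminant), so D_4.

D_4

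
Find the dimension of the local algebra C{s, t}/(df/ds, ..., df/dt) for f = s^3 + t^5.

8

The Hessian of f at 0 has rank 0. Corank 2; j^3 = s^3 is a perfect cube, so E-series; the 5-jet and mu = 8 give E_8.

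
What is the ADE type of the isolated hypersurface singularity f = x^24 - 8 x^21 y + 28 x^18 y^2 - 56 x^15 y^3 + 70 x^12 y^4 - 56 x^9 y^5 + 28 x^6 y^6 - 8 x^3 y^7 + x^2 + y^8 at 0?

A_{7}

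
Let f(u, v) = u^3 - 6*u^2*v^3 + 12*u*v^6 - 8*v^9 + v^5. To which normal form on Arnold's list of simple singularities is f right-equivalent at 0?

E_8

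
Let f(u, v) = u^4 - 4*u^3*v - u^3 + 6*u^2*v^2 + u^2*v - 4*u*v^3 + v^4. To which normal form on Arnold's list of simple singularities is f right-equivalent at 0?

The Hessian of f at 0 is [[0, 0], [0, 0]] with rank 0, so corank 2. A Groebner basis of the Jacobian ideal J(f) in C{u,v} is {u*v^2, u*v/4 + v^3, u^2 - u*v}; counting standard monomials gives mu = 5. Corank 2; j^3 = -u^2*(u - v) has shape L^2 M (L != M), so D-series; mu = 5 gives D_5.

D5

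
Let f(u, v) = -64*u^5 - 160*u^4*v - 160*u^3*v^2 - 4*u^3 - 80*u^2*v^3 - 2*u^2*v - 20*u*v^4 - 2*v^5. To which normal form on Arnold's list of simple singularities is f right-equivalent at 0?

The Hessian of f at 0 has rank 0. Corank 2; j^3 = -2*u^2*(2*u + v) has shape L^2 M (L != M), so D-series; mu = 6 gives D_6.

D6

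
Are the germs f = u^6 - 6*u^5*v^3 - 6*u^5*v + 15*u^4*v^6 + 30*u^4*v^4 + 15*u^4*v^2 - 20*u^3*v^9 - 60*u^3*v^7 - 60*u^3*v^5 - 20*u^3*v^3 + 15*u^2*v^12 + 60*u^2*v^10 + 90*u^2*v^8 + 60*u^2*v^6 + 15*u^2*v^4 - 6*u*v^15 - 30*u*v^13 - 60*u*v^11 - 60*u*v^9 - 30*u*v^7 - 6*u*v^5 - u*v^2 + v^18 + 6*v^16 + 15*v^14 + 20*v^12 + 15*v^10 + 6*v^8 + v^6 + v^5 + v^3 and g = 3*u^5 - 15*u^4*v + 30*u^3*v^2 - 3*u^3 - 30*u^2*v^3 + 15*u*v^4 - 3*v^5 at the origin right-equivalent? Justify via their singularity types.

The Hessian of f at 0 has rank 0. Corank 2; j^3 = -v^2*(u - v) has shape L^2 M (L != M), so D-series; mu = 7 gives D_7. The Hessian of g at 0 has rank 0. Corank 2; j^3 = -3*u^3 is a perfect cube, so E-series; the 5-jet and mu = 8 give E_8. f is D_7 but g is E_8, hence not right-equivalent.

No.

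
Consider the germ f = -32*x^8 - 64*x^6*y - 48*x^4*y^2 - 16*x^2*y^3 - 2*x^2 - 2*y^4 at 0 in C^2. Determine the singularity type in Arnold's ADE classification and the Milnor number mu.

The Hessian of f at 0 has rank 1. Corank 1: A-series; mu = 3 gives A_3.

Type A_3, Milnor number mu = 3.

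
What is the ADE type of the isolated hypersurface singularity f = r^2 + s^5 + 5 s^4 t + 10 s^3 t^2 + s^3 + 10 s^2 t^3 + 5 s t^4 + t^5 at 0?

E_{8}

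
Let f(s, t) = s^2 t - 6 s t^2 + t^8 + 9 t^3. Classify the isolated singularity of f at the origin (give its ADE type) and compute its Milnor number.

The Hessian of f at 0 has rank 0. Corank 2; j^3 = t*(s - 3*t)^2 has shape L^2 M (L != M), so D-series; mu = 9 gives D_9.

Type D_{9}, Milnor number mu = 9.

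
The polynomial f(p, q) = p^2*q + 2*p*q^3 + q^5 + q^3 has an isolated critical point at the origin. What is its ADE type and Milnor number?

Type D_{4}, Milnor number mu = 4.

The Hessian of f at 0 is [[0, 0], [0, 0]] with rank 0, so corank 2. A Groebner basis of the Jacobian ideal J(f) in C{p,q} is {q^3, p^2 + 3*q^2, p*q}; counting standard monomials gives mu = 4. Corank 2; j^3 = q*(p^2 + q^2) splits into three distinct lines over C (the quadratic factor has nonzero discriminant), so D_4.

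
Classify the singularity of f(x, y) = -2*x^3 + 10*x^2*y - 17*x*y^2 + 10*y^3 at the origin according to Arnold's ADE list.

The Hessian of f at 0 is [[0, 0], [0, 0]] with rank 0, so corank 2. A Groebner basis of the Jacobian ideal J(f) in C{x,y} is {y^3, x^2 - 11*y^2/2, x*y - 5*y^2/2}; counting standard monomials gives mu = 4. Corank 2; j^3 = -(x - 2*y)*(2*x^2 - 6*x*y + 5*y^2) splits into three distinct lines over C (the quadratic factor has nonzero discriminant), so D_4.

D4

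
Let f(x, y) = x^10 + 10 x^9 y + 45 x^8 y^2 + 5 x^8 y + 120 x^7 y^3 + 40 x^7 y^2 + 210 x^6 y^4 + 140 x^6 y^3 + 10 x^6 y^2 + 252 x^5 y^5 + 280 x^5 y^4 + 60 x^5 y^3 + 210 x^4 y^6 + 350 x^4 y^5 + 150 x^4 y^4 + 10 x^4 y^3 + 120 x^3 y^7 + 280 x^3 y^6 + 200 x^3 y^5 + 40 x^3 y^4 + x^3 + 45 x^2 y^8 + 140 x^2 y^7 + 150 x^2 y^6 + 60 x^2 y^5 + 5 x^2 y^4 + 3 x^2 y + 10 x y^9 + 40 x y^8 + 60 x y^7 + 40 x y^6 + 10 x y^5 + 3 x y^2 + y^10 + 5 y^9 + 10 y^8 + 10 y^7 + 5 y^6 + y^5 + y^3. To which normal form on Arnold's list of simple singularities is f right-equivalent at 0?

The Hessian of f at 0 has rank 0. Corank 2; j^3 = (x + y)^3 is a perfect cube, so E-series; the 5-jet and mu = 8 give E_8.

E_8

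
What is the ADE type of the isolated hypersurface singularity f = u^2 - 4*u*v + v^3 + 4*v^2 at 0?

The Hessian of f at 0 has rank 1. Corank 1: A-series; mu = 2 gives A_2.

A_{2}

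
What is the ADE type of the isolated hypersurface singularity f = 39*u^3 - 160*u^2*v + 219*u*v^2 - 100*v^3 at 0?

D_{4}

The Hessian of f at 0 is [[0, 0], [0, 0]] with rank 0, so corank 2. A Groebner basis of the Jacobian ideal J(f) in C{u,v} is {v^3, u^2 - 39*v^2/23, u*v - 30*v^2/23}; counting standard monomials gives mu = 4. Corank 2; j^3 = (3*u - 4*v)*(13*u^2 - 36*u*v + 25*v^2) splits into three distinct lines over C (the quadratic factor has nonzero discriminant), so D_4.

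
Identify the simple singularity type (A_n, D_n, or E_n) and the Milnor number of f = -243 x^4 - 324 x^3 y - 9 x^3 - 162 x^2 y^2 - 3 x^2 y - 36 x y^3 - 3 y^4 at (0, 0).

Type D_{5}, Milnor number mu = 5.

The Hessian of f at 0 has rank 0. Corank 2; j^3 = -3*x^2*(3*x + y) has shape L^2 M (L != M), so D-series; mu = 5 gives D_5.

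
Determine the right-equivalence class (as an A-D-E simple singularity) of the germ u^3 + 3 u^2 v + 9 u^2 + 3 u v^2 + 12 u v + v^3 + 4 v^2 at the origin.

A_{2}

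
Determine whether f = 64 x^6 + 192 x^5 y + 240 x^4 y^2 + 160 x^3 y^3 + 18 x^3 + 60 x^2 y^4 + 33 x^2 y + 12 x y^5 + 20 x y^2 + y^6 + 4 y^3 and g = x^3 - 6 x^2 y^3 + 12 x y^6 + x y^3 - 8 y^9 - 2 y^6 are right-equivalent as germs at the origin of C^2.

The Hessian of f at 0 has rank 0. Corank 2; j^3 = (2*x + y)*(3*x + 2*y)^2 has shape L^2 M (L != M), so D-series; mu = 7 gives D_7. The Hessian of g at 0 has rank 0. Corank 2; j^3 = x^3 is a perfect cube, so E-series; the 4-jet and mu = 7 give E_7. f is D_7 but g is E_7, hence not right-equivalent.

No.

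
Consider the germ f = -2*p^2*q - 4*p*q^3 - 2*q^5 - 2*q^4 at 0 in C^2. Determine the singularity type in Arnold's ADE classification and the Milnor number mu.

Type D_5, Milnor number mu = 5.

The Hessian of f at 0 has rank 0. Corank 2; j^3 = -2*p^2*q has shape L^2 M (L != M), so D-series; mu = 5 gives D_5.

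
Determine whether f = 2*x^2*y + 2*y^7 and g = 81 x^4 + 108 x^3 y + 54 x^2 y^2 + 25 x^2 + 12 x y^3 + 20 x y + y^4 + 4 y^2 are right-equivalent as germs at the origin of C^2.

The Hessian of f at 0 has rank 0. Corank 2; j^3 = 2*x^2*y has shape L^2 M (L != M), so D-series; mu = 8 gives D_8. The Hessian of g at 0 has rank 1. Corank 1: A-series; mu = 3 gives A_3. f is D_8 but g is A_3, hence not right-equivalent.

No.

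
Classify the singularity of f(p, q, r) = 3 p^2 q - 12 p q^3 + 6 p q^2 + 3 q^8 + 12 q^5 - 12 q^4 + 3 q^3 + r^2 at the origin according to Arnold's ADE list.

D_9

The Hessian of f at 0 has rank 1. Corank 2; j^3 = 3*q*(p + q)^2 has shape L^2 M (L != M), so D-series; mu = 9 gives D_9.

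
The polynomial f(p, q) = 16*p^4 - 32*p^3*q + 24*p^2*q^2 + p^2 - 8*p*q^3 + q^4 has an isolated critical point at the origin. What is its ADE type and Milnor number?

The Hessian of f at 0 is [[2, 0], [0, 0]] with rank 1, so corank 1. A Groebner basis of the Jacobian ideal J(f) in C{p,q} is {q^3, p}; counting standard monomials gives mu = 3. Corank 1: A-series; mu = 3 gives A_3.

Type A3, Milnor number mu = 3.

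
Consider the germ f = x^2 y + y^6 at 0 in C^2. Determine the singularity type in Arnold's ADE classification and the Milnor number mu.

The Hessian of f at 0 has rank 0. Corank 2; j^3 = x^2*y has shape L^2 M (L != M), so D-series; mu = 7 gives D_7.

Type D_{7}, Milnor number mu = 7.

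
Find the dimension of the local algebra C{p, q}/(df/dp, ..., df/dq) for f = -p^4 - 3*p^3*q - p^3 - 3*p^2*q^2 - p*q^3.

7

The Hessian of f at 0 has rank 0. Corank 2; j^3 = -p^3 is a perfect cube, so E-series; the 4-jet and mu = 7 give E_7.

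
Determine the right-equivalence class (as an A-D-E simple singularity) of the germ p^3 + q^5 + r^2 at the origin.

E_8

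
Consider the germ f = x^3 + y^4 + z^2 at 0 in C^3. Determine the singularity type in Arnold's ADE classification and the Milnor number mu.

Type E6, Milnor number mu = 6.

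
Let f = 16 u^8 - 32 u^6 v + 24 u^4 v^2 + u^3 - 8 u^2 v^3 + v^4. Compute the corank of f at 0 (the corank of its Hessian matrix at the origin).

2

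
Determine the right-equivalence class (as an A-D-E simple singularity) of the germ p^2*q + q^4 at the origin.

D_{5}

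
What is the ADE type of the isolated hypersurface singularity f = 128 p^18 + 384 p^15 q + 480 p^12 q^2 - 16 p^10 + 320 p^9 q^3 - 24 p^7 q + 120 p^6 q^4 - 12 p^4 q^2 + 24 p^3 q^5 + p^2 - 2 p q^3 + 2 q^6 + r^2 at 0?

A5

The Hessian of f at 0 has rank 2. Corank 1: A-series; mu = 5 gives A_5.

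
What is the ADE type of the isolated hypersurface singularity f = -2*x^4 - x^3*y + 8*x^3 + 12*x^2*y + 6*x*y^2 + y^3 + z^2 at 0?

E7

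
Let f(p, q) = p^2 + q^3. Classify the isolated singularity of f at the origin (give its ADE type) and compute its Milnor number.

Type A_2, Milnor number mu = 2.

The Hessian of f at 0 has rank 1. Corank 1: A-series; mu = 2 gives A_2.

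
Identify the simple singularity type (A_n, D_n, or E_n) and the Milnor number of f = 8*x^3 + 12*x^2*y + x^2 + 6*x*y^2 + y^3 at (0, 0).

The Hessian of f at 0 is [[2, 0], [0, 0]] with rank 1, so corank 1. A Groebner basis of the Jacobian ideal J(f) in C{x,y} is {y^2, x}; counting standard monomials gives mu = 2. Corank 1: A-series; mu = 2 gives A_2.

Type A2, Milnor number mu = 2.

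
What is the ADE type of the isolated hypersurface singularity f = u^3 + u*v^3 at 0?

E_{7}

The Hessian of f at 0 is [[0, 0], [0, 0]] with rank 0, so corank 2. A Groebner basis of the Jacobian ideal J(f) in C{u,v} is {u^3, u*v^2, 3*u^2 + v^3}; counting standard monomials gives mu = 7. Corank 2; j^3 = u^3 is a perfect cube, so E-series; the 4-jet and mu = 7 give E_7.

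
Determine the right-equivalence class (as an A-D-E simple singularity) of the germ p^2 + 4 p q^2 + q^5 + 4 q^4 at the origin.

A_{4}

The Hessian of f at 0 is [[2, 0], [0, 0]] with rank 1, so corank 1. A Groebner basis of the Jacobian ideal J(f) in C{p,q} is {p^2, p/2 + q^2}; counting standard monomials gives mu = 4. Corank 1: A-series; mu = 4 gives A_4.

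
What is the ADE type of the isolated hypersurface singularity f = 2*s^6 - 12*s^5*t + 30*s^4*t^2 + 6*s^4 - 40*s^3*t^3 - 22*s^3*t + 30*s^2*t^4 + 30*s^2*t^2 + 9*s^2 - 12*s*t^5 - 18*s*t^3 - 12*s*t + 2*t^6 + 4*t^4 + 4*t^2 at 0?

A_5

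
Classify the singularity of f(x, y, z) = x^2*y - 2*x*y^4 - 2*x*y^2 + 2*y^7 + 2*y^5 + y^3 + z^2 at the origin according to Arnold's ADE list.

The Hessian of f at 0 has rank 1. Corank 2; j^3 = y*(x - y)^2 has shape L^2 M (L != M), so D-series; mu = 8 gives D_8.

D8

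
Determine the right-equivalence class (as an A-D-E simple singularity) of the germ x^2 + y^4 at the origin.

A_3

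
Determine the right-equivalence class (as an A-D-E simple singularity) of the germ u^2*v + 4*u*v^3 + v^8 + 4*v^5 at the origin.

The Hessian of f at 0 is [[0, 0], [0, 0]] with rank 0, so corank 2. A Groebner basis of the Jacobian ideal J(f) in C{u,v} is {u^4, u^3*v - u^2 - 2*u*v^2, u^3/2 + u^2*v^2, u*v/2 + v^3}; counting standard monomials gives mu = 9. Corank 2; j^3 = u^2*v has shape L^2 M (L != M), so D-series; mu = 9 gives D_9.

D9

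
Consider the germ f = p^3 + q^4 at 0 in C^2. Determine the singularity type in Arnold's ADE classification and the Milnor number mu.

The Hessian of f at 0 has rank 0. Corank 2; j^3 = p^3 is a perfect cube, so E-series; the 4-jet and mu = 6 give E_6.

Type E6, Milnor number mu = 6.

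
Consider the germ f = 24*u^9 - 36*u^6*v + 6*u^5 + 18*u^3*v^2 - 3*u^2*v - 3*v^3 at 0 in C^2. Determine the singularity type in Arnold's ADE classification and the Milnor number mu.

Type D_4, Milnor number mu = 4.

The Hessian of f at 0 has rank 0. Corank 2; j^3 = -3*v*(u^2 + v^2) splits into three distinct lines over C (the quadratic factor has nonzero discriminant), so D_4.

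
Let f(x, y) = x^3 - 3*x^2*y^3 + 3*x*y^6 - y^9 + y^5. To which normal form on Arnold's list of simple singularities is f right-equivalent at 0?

The Hessian of f at 0 has rank 0. Corank 2; j^3 = x^3 is a perfect cube, so E-series; the 5-jet and mu = 8 give E_8.

E_8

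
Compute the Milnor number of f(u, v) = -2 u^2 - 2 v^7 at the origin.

6

The Hessian of f at 0 has rank 1. Corank 1: A-series; mu = 6 gives A_6.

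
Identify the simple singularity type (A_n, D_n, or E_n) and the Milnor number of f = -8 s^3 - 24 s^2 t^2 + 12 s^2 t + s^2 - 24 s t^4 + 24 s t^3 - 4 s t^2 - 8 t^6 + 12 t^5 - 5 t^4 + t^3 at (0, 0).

Type A_{2}, Milnor number mu = 2.

The Hessian of f at 0 is [[2, 0], [0, 0]] with rank 1, so corank 1. A Groebner basis of the Jacobian ideal J(f) in C{s,t} is {t^2, s}; counting standard monomials gives mu = 2. Corank 1: A-series; mu = 2 gives A_2.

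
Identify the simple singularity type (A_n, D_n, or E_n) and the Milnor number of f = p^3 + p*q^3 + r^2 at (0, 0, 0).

Type E_{7}, Milnor number mu = 7.

The Hessian of f at 0 is [[0, 0, 0], [0, 0, 0], [0, 0, 2]] with rank 1, so corank 2. A Groebner basis of the Jacobian ideal J(f) in C{p,q,r} is {p^3, p*q^2, 3*p^2 + q^3, r}; counting standard monomials gives mu = 7. Corank 2; j^3 = p^3 is a perfect cube, so E-series; the 4-jet and mu = 7 give E_7.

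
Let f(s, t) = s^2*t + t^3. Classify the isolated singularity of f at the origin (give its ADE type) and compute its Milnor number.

The Hessian of f at 0 is [[0, 0], [0, 0]] with rank 0, so corank 2. A Groebner basis of the Jacobian ideal J(f) in C{s,t} is {t^3, s^2 + 3*t^2, s*t}; counting standard monomials gives mu = 4. Corank 2; j^3 = t*(s^2 + t^2) splits into three distinct lines over C (the quadratic factor has nonzero discriminant), so D_4.

Type D4, Milnor number mu = 4.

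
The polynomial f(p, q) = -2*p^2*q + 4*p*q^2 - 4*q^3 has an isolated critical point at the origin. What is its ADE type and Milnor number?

The Hessian of f at 0 has rank 0. Corank 2; j^3 = -2*q*(p^2 - 2*p*q + 2*q^2) splits into three distinct lines over C (the quadratic factor has nonzero discriminant), so D_4.

Type D4, Milnor number mu = 4.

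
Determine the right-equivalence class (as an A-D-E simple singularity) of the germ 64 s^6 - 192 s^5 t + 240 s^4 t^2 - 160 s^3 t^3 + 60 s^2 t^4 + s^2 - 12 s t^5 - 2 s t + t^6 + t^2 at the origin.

A5

The Hessian of f at 0 has rank 1. Corank 1: A-series; mu = 5 gives A_5.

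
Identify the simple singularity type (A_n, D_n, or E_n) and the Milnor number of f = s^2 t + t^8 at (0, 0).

Type D_9, Milnor number mu = 9.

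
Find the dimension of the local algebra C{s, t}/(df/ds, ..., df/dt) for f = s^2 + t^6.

The Hessian of f at 0 has rank 1. Corank 1: A-series; mu = 5 gives A_5.

5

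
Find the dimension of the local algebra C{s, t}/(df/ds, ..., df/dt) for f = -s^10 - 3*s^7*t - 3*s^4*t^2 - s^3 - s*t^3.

The Hessian of f at 0 is [[0, 0], [0, 0]] with rank 0, so corank 2. A Groebner basis of the Jacobian ideal J(f) in C{s,t} is {s^3, s*t^2, 3*s^2 + t^3}; counting standard monomials gives mu = 7. Corank 2; j^3 = -s^3 is a perfect cube, so E-series; the 4-jet and mu = 7 give E_7.

7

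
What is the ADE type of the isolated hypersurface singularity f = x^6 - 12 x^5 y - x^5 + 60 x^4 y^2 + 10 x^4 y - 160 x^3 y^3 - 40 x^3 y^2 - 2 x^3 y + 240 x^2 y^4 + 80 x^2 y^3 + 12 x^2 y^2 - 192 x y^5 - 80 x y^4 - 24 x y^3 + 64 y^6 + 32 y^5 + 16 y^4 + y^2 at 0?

The Hessian of f at 0 has rank 1. Corank 1: A-series; mu = 4 gives A_4.

A_4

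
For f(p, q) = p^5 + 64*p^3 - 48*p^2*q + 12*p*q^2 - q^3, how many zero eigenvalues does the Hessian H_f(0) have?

2

Hessian at 0 has rank 0.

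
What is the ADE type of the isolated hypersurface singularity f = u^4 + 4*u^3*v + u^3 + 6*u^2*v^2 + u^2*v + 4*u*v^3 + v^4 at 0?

The Hessian of f at 0 is [[0, 0], [0, 0]] with rank 0, so corank 2. A Groebner basis of the Jacobian ideal J(f) in C{u,v} is {u*v^2, -u*v/4 + v^3, u^2 + u*v}; counting standard monomials gives mu = 5. Corank 2; j^3 = u^2*(u + v) has shape L^2 M (L != M), so D-series; mu = 5 gives D_5.

D_5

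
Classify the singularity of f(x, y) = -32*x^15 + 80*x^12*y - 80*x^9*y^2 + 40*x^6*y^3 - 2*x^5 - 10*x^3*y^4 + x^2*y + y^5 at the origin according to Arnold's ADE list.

The Hessian of f at 0 is [[0, 0], [0, 0]] with rank 0, so corank 2. A Groebner basis of the Jacobian ideal J(f) in C{x,y} is {x^2/5 + y^4, x^3, x*y}; counting standard monomials gives mu = 6. Corank 2; j^3 = x^2*y has shape L^2 M (L != M), so D-series; mu = 6 gives D_6.

D_{6}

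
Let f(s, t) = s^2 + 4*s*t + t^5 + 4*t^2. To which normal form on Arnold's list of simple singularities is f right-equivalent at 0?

A4

The Hessian of f at 0 is [[2, 4], [4, 8]] with rank 1, so corank 1. A Groebner basis of the Jacobian ideal J(f) in C{s,t} is {t^4, s + 2*t}; counting standard monomials gives mu = 4. Corank 1: A-series; mu = 4 gives A_4.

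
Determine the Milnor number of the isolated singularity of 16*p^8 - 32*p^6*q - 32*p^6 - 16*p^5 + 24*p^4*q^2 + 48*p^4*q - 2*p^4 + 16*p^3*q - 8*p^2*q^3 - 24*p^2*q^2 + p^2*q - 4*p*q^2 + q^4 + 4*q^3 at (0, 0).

The Hessian of f at 0 is [[0, 0], [0, 0]] with rank 0, so corank 2. A Groebner basis of the Jacobian ideal J(f) in C{p,q} is {p*q^2 + p*q/8 - q^2/4, p*q/16 + q^3 - q^2/8, p^2 - 17*p*q/4 + 9*q^2/2}; counting standard monomials gives mu = 5. Corank 2; j^3 = q*(p - 2*q)^2 has shape L^2 M (L != M), so D-series; mu = 5 gives D_5.

5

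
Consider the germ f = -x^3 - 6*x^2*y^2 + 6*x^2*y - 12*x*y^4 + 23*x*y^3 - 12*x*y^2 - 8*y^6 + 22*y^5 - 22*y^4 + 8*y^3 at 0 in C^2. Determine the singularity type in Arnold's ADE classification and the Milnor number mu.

Type E7, Milnor number mu = 7.

The Hessian of f at 0 is [[0, 0], [0, 0]] with rank 0, so corank 2. A Groebner basis of the Jacobian ideal J(f) in C{x,y} is {-x^2/4 + x*y + y^4 - y^3/12 - y^2, x^3 + 13*x^2/2 - 26*x*y - 35*y^3/6 + 26*y^2, x^2*y + 25*x^2/12 - 25*x*y/3 - 119*y^3/36 + 25*y^2/3, x^2/2 + x*y^2 - 2*x*y - 11*y^3/6 + 2*y^2}; counting standard monomials gives mu = 7. Corank 2; j^3 = -(x - 2*y)^3 is a perfect cube, so E-series; the 4-jet and mu = 7 give E_7.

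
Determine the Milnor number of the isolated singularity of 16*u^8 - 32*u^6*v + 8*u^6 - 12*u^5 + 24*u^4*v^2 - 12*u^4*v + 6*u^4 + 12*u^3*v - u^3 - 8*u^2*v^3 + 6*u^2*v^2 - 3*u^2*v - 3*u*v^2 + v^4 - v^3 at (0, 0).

The Hessian of f at 0 is [[0, 0], [0, 0]] with rank 0, so corank 2. A Groebner basis of the Jacobian ideal J(f) in C{u,v} is {u^3 - 3*u^2/4 - 3*u*v/2 - 3*v^2/4, u^2*v + u^2/2 + u*v + v^2/2, -u^2/4 + u*v^2 - u*v/2 - v^2/4, v^3}; counting standard monomials gives mu = 6. Corank 2; j^3 = -(u + v)^3 is a perfect cube, so E-series; the 4-jet and mu = 6 give E_6.

6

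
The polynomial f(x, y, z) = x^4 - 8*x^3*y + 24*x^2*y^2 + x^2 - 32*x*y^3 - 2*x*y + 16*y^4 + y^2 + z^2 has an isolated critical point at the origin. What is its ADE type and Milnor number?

The Hessian of f at 0 has rank 2. Corank 1: A-series; mu = 3 gives A_3.

Type A_3, Milnor number mu = 3.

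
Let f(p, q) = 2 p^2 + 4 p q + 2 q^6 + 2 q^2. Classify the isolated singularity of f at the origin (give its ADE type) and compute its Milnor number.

The Hessian of f at 0 has rank 1. Corank 1: A-series; mu = 5 gives A_5.

Type A_{5}, Milnor number mu = 5.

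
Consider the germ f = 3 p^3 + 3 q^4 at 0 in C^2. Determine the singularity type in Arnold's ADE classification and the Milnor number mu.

Type E_{6}, Milnor number mu = 6.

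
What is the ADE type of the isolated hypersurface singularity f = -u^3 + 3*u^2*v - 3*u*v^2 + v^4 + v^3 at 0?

The Hessian of f at 0 is [[0, 0], [0, 0]] with rank 0, so corank 2. A Groebner basis of the Jacobian ideal J(f) in C{u,v} is {v^3, u^2 - 2*u*v + v^2}; counting standard monomials gives mu = 6. Corank 2; j^3 = -(u - v)^3 is a perfect cube, so E-series; the 4-jet and mu = 6 give E_6.

E6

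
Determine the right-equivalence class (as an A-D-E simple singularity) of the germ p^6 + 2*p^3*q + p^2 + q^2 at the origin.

The Hessian of f at 0 is [[2, 0], [0, 2]] with rank 2, so corank 0. A Groebner basis of the Jacobian ideal J(f) in C{p,q} is {p, q}; counting standard monomials gives mu = 1. Corank 0: nondegenerate Morse point, so A_1.

A_1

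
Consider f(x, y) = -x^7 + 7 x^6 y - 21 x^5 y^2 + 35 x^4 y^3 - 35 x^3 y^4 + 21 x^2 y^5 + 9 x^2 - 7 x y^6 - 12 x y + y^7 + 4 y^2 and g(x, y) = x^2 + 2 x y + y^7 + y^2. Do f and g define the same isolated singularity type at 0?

The Hessian of f at 0 has rank 1. Corank 1: A-series; mu = 6 gives A_6. The Hessian of g at 0 has rank 1. Corank 1: A-series; mu = 6 gives A_6. Both have type A_6, hence right-equivalent.

Yes.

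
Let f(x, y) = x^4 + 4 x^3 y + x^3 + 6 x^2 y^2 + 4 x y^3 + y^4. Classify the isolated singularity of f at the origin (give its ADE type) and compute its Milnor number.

The Hessian of f at 0 has rank 0. Corank 2; j^3 = x^3 is a perfect cube, so E-series; the 4-jet and mu = 6 give E_6.

Type E_6, Milnor number mu = 6.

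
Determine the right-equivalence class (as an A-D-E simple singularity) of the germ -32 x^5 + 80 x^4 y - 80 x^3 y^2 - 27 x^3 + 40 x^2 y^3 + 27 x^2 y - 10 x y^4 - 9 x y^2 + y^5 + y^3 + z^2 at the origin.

The Hessian of f at 0 has rank 1. Corank 2; j^3 = -(3*x - y)^3 is a perfect cube, so E-series; the 5-jet and mu = 8 give E_8.

E_8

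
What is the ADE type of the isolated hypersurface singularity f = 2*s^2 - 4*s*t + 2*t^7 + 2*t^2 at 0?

The Hessian of f at 0 has rank 1. Corank 1: A-series; mu = 6 gives A_6.

A_{6}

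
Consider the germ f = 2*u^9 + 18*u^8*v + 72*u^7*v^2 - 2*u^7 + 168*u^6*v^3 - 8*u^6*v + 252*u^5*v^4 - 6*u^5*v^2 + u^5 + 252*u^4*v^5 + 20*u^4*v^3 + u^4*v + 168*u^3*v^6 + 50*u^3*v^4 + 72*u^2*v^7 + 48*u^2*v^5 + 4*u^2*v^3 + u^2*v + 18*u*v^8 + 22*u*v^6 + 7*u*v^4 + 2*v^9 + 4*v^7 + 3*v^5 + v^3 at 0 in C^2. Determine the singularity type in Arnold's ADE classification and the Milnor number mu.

The Hessian of f at 0 has rank 0. Corank 2; j^3 = v*(u^2 + v^2) splits into three distinct lines over C (the quadratic factor has nonzero discriminant), so D_4.

Type D4, Milnor number mu = 4.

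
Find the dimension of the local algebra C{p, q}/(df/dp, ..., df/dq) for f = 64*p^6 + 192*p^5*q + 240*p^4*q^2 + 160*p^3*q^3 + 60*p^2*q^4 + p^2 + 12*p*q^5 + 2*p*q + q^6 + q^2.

The Hessian of f at 0 has rank 1. Corank 1: A-series; mu = 5 gives A_5.

5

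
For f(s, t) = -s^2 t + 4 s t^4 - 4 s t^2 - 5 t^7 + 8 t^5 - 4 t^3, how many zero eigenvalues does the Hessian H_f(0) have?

The Hessian at 0 is [[0, 0], [0, 0]] of rank 0; hence corank 2.

2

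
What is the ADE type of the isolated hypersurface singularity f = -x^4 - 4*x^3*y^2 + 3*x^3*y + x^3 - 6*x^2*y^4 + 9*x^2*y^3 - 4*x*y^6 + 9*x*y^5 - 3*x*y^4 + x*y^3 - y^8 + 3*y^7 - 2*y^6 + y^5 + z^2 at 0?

E7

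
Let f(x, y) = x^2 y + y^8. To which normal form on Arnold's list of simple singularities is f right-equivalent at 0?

D_9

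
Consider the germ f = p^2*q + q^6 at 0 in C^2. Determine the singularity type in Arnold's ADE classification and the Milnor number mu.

Type D_7, Milnor number mu = 7.

The Hessian of f at 0 is [[0, 0], [0, 0]] with rank 0, so corank 2. A Groebner basis of the Jacobian ideal J(f) in C{p,q} is {p^2/6 + q^5, p^3, p*q}; counting standard monomials gives mu = 7. Corank 2; j^3 = p^2*q has shape L^2 M (L != M), so D-series; mu = 7 gives D_7.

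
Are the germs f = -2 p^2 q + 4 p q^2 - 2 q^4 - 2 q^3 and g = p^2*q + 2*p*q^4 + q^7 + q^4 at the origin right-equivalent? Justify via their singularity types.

The Hessian of f at 0 has rank 0. Corank 2; j^3 = -2*q*(p - q)^2 has shape L^2 M (L != M), so D-series; mu = 5 gives D_5. The Hessian of g at 0 has rank 0. Corank 2; j^3 = p^2*q has shape L^2 M (L != M), so D-series; mu = 5 gives D_5. Both have type D_5, hence right-equivalent.

Yes.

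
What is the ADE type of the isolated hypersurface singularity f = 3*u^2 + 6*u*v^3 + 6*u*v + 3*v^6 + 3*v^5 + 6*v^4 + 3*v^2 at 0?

A_4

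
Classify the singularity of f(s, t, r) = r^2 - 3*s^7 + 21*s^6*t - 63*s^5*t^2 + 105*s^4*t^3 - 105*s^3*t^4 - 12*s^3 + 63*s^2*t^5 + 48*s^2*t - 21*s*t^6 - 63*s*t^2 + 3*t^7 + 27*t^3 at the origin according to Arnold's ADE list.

D_{8}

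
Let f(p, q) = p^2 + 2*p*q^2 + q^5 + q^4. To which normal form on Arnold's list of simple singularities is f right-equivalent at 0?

A_4

The Hessian of f at 0 is [[2, 0], [0, 0]] with rank 1, so corank 1. A Groebner basis of the Jacobian ideal J(f) in C{p,q} is {p^2, p + q^2}; counting standard monomials gives mu = 4. Corank 1: A-series; mu = 4 gives A_4.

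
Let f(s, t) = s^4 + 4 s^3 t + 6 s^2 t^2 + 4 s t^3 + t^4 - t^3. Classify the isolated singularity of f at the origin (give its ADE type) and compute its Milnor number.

Type E_6, Milnor number mu = 6.

The Hessian of f at 0 is [[0, 0], [0, 0]] with rank 0, so corank 2. A Groebner basis of the Jacobian ideal J(f) in C{s,t} is {s^3 + 3*s^2*t, t^2}; counting standard monomials gives mu = 6. Corank 2; j^3 = -t^3 is a perfect cube, so E-series; the 4-jet and mu = 6 give E_6.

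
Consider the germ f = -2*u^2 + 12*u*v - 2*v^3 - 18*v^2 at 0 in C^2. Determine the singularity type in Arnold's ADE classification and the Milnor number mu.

The Hessian of f at 0 is [[-4, 12], [12, -36]] with rank 1, so corank 1. A Groebner basis of the Jacobian ideal J(f) in C{u,v} is {v^2, u - 3*v}; counting standard monomials gives mu = 2. Corank 1: A-series; mu = 2 gives A_2.

Type A_{2}, Milnor number mu = 2.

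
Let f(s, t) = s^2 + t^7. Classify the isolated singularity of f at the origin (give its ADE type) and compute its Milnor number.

Type A6, Milnor number mu = 6.

The Hessian of f at 0 is [[2, 0], [0, 0]] with rank 1, so corank 1. A Groebner basis of the Jacobian ideal J(f) in C{s,t} is {t^6, s}; counting standard monomials gives mu = 6. Corank 1: A-series; mu = 6 gives A_6.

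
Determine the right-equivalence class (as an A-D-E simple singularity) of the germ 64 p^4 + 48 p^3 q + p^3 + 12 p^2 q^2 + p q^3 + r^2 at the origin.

The Hessian of f at 0 has rank 1. Corank 2; j^3 = p^3 is a perfect cube, so E-series; the 4-jet and mu = 7 give E_7.

E_7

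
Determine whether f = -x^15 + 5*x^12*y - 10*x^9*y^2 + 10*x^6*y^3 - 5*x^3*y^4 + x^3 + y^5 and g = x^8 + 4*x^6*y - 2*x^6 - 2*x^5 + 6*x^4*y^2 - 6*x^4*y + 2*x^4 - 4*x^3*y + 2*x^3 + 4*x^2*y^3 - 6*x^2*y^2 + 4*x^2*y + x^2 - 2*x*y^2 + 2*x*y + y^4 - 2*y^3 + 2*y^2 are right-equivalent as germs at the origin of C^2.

The Hessian of f at 0 is [[0, 0], [0, 0]] with rank 0, so corank 2. A Groebner basis of the Jacobian ideal J(f) in C{x,y} is {y^4, x^2}; counting standard monomials gives mu = 8. Corank 2; j^3 = x^3 is a perfect cube, so E-series; the 5-jet and mu = 8 give E_8. The Hessian of g at 0 is [[2, 2], [2, 4]] with rank 2, so corank 0. A Groebner basis of the Jacobian ideal J(g) in C{x,y} is {x, y}; counting standard monomials gives mu = 1. Corank 0: nondegenerate Morse point, so A_1. f is E_8 but g is A_1, hence not right-equivalent.

No.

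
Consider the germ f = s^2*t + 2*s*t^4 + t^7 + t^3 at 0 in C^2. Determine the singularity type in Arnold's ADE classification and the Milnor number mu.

Type D_4, Milnor number mu = 4.

The Hessian of f at 0 has rank 0. Corank 2; j^3 = t*(s^2 + t^2) splits into three distinct lines over C (the quadratic factor has nonzero discriminant), so D_4.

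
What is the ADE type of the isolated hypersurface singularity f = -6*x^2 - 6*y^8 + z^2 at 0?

A7

The Hessian of f at 0 has rank 2. Corank 1: A-series; mu = 7 gives A_7.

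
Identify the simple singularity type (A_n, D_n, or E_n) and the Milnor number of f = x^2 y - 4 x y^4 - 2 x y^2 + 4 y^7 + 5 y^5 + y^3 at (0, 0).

Type D_{6}, Milnor number mu = 6.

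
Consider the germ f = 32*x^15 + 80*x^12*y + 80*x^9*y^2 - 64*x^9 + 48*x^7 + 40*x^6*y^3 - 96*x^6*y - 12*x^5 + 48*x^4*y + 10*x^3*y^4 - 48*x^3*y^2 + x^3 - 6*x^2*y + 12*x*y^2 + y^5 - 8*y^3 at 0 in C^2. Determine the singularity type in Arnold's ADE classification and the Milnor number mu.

The Hessian of f at 0 has rank 0. Corank 2; j^3 = (x - 2*y)^3 is a perfect cube, so E-series; the 5-jet and mu = 8 give E_8.

Type E_8, Milnor number mu = 8.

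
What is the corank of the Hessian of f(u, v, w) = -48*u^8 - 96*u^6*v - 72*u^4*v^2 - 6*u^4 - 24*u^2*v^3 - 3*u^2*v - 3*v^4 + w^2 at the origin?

2

Hessian at 0 has rank 1.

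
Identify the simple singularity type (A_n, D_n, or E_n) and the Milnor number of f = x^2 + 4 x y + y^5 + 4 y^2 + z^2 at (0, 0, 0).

The Hessian of f at 0 has rank 2. Corank 1: A-series; mu = 4 gives A_4.

Type A4, Milnor number mu = 4.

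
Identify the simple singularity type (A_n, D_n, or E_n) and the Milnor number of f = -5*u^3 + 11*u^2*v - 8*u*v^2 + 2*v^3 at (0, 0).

The Hessian of f at 0 has rank 0. Corank 2; j^3 = -(u - v)*(5*u^2 - 6*u*v + 2*v^2) splits into three distinct lines over C (the quadratic factor has nonzero discriminant), so D_4.

Type D_{4}, Milnor number mu = 4.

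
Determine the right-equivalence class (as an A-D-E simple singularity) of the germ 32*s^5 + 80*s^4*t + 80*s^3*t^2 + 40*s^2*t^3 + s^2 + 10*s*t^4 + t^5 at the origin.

The Hessian of f at 0 is [[2, 0], [0, 0]] with rank 1, so corank 1. A Groebner basis of the Jacobian ideal J(f) in C{s,t} is {t^4, s}; counting standard monomials gives mu = 4. Corank 1: A-series; mu = 4 gives A_4.

A_4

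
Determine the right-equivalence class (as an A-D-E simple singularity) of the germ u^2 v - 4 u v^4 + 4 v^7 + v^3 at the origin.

The Hessian of f at 0 is [[0, 0], [0, 0]] with rank 0, so corank 2. A Groebner basis of the Jacobian ideal J(f) in C{u,v} is {v^3, u^2 + 3*v^2, u*v}; counting standard monomials gives mu = 4. Corank 2; j^3 = v*(u^2 + v^2) splits into three distinct lines over C (the quadratic factor has nonzero discriminant), so D_4.

D_{4}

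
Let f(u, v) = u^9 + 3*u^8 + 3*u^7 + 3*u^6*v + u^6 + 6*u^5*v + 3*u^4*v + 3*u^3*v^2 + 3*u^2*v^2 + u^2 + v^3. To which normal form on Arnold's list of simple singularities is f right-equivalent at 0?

The Hessian of f at 0 is [[2, 0], [0, 0]] with rank 1, so corank 1. A Groebner basis of the Jacobian ideal J(f) in C{u,v} is {v^2, u}; counting standard monomials gives mu = 2. Corank 1: A-series; mu = 2 gives A_2.

A_2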